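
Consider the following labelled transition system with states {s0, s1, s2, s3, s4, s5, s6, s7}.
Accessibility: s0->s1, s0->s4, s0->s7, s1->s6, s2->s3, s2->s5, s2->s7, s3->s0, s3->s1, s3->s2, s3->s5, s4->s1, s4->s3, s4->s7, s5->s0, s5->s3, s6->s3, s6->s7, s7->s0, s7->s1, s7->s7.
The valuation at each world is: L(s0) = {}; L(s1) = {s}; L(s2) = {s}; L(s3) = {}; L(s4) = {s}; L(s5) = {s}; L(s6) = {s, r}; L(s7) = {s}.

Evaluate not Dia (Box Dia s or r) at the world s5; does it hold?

Recall that Box ψ holds at a world iff ψ holds at every accessible world, and Dia ψ holds iff ψ holds at some accessible world.
At s5: Dia (Box Dia s or r) is true, so not Dia (Box Dia s or r) is false.
  At s5: Dia (Box Dia s or r) requires Box Dia s or r at some successor in {s0, s3}.
    Box Dia s or r holds at s0, so Dia (Box Dia s or r) is true at s5.
      At s0: Box Dia s is true, r is false, so Box Dia s or r is true.

No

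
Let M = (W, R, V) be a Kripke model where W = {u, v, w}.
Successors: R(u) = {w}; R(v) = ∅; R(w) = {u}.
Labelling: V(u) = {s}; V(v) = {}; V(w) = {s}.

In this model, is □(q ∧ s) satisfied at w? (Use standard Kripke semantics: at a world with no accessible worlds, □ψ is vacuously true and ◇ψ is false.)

Recall that □ψ holds at a world iff ψ holds at every accessible world, and ◇ψ holds iff ψ holds at some accessible world.
At w: □(q ∧ s) requires q ∧ s at every successor {u}.
  q ∧ s fails at u, so □(q ∧ s) is false at w.

No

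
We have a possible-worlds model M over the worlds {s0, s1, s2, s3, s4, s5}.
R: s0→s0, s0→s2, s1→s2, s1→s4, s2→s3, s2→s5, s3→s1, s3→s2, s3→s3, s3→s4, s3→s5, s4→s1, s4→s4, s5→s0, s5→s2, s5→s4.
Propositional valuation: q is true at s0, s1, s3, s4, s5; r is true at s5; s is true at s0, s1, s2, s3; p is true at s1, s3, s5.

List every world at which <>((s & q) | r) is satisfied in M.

Let φ = <>((s & q) | r). Evaluate φ at each world:
  s0 (successors {s0, s2}): φ is true.
  s1 (successors {s2, s4}): φ is false.
  s2 (successors {s3, s5}): φ is true.
  s3 (successors {s1, s2, s3, s4, s5}): φ is true.
  s4 (successors {s1, s4}): φ is true.
  s5 (successors {s0, s2, s4}): φ is true.
For instance, at s5:
  At s5: <>((s & q) | r) requires (s & q) | r at some successor in {s0, s2, s4}.
    (s & q) | r holds at s0, so <>((s & q) | r) is true at s5.
Satisfying worlds: {s0, s2, s3, s4, s5}

s0, s2, s3, s4, s5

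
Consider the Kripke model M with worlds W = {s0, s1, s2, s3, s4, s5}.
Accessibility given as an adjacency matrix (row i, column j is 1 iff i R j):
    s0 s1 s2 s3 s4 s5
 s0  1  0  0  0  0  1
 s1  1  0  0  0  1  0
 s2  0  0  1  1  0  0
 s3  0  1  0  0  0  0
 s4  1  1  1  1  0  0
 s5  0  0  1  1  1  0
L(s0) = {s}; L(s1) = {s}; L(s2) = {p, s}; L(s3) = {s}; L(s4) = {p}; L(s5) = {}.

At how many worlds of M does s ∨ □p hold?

Let φ = s ∨ □p. Evaluate φ at each world:
  s0 (successors {s0, s5}): φ is true.
  s1 (successors {s0, s4}): φ is true.
  s2 (successors {s2, s3}): φ is true.
  s3 (successors {s1}): φ is true.
  s4 (successors {s0, s1, s2, s3}): φ is false.
  s5 (successors {s2, s3, s4}): φ is false.
For instance, at s2:
  At s2: s is true, □p is false, so s ∨ □p is true.
    At s2: □p requires p at every successor {s2, s3}.
      p fails at s3, so □p is false at s2.
Satisfying worlds: {s0, s1, s2, s3}

4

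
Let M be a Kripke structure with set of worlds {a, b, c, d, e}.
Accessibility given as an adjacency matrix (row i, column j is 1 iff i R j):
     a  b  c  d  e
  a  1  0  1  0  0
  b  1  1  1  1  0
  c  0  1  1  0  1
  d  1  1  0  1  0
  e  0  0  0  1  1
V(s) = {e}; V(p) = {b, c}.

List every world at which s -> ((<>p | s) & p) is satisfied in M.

Recall that <>ψ holds at a world iff ψ holds at some accessible world.
Let φ = s -> ((<>p | s) & p). Evaluate φ at each world:
  a (successors {a, c}): φ is true.
  b (successors {a, b, c, d}): φ is true.
  c (successors {b, c, e}): φ is true.
  d (successors {a, b, d}): φ is true.
  e (successors {d, e}): φ is false.
For instance, at e:
  At e: s is true, (<>p | s) & p is false, so s -> ((<>p | s) & p) is false.
    At e: <>p | s is true, p is false, so (<>p | s) & p is false.
      At e: <>p is false, s is true, so <>p | s is true.
Satisfying worlds: {a, b, c, d}

a, b, c, d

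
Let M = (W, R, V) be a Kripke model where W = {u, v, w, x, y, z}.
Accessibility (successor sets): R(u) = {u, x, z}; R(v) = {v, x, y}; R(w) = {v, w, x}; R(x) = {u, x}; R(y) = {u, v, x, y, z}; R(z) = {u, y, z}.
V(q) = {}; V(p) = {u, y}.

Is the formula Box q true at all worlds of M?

Let φ = Box q. Evaluate φ at each world:
  u (successors {u, x, z}): φ is false.
  v (successors {v, x, y}): φ is false.
  w (successors {v, w, x}): φ is false.
  x (successors {u, x}): φ is false.
  y (successors {u, v, x, y, z}): φ is false.
  z (successors {u, y, z}): φ is false.
Detail at u (counterexample):
  At u: Box q requires q at every successor {u, x, z}.
    q fails at u, so Box q is false at u.

No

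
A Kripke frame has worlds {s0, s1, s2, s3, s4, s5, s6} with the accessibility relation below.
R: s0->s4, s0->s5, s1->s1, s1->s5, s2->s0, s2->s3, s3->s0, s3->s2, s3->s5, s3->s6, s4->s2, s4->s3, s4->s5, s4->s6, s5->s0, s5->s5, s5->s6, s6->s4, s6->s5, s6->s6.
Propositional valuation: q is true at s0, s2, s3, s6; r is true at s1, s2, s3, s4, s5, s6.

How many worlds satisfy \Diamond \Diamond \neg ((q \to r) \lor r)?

7

Recall that \Diamond ψ holds at a world iff ψ holds at some accessible world.
Let φ = \Diamond \Diamond \neg ((q \to r) \lor r). Evaluate φ at each world:
  s0 (successors {s4, s5}): φ is true.
  s1 (successors {s1, s5}): φ is true.
  s2 (successors {s0, s3}): φ is true.
  s3 (successors {s0, s2, s5, s6}): φ is true.
  s4 (successors {s2, s3, s5, s6}): φ is true.
  s5 (successors {s0, s5, s6}): φ is true.
  s6 (successors {s4, s5, s6}): φ is true.
For instance, at s0:
  At s0: \Diamond \Diamond \neg ((q \to r) \lor r) requires \Diamond \neg ((q \to r) \lor r) at some successor in {s4, s5}.
    \Diamond \neg ((q \to r) \lor r) holds at s5, so \Diamond \Diamond \neg ((q \to r) \lor r) is true at s0.
      At s5: \Diamond \neg ((q \to r) \lor r) requires \neg ((q \to r) \lor r) at some successor in {s0, s5, s6}.
        \neg ((q \to r) \lor r) holds at s0, so \Diamond \neg ((q \to r) \lor r) is true at s5.
Satisfying worlds: {s0, s1, s2, s3, s4, s5, s6}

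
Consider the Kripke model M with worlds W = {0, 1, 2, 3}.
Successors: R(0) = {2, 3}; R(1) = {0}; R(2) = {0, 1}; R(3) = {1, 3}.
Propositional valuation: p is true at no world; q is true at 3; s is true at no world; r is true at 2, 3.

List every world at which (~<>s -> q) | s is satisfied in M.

Recall that <>ψ holds at a world iff ψ holds at some accessible world.
Let φ = (~<>s -> q) | s. Evaluate φ at each world:
  0 (successors {2, 3}): φ is false.
  1 (successors {0}): φ is false.
  2 (successors {0, 1}): φ is false.
  3 (successors {1, 3}): φ is true.
For instance, at 2:
  At 2: ~<>s -> q is false, s is false, so (~<>s -> q) | s is false.
    At 2: ~<>s is true, q is false, so ~<>s -> q is false.
      At 2: <>s is false, so ~<>s is true.
Satisfying worlds: {3}

3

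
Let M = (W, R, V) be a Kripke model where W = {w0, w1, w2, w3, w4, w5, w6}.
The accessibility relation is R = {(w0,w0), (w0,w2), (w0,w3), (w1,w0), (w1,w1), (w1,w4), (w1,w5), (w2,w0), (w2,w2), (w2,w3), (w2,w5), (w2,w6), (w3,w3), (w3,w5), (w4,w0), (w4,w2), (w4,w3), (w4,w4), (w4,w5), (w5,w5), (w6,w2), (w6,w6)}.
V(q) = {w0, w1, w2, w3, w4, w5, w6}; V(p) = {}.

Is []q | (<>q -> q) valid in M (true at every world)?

Recall that []ψ holds at a world iff ψ holds at every accessible world, and <>ψ holds iff ψ holds at some accessible world.
Let φ = []q | (<>q -> q). Evaluate φ at each world:
  w0 (successors {w0, w2, w3}): φ is true.
  w1 (successors {w0, w1, w4, w5}): φ is true.
  w2 (successors {w0, w2, w3, w5, w6}): φ is true.
  w3 (successors {w3, w5}): φ is true.
  w4 (successors {w0, w2, w3, w4, w5}): φ is true.
  w5 (successors {w5}): φ is true.
  w6 (successors {w2, w6}): φ is true.
For instance, at w1:
  At w1: []q is true, <>q -> q is true, so []q | (<>q -> q) is true.
    At w1: []q requires q at every successor {w0, w1, w4, w5}.
      At w0: q is true.
      At w1: q is true.
      At w4: q is true.
      At w5: q is true.
    So []q is true at w1.
    At w1: <>q is true, q is true, so <>q -> q is true.
      At w1: <>q requires q at some successor in {w0, w1, w4, w5}.
        q holds at w0, so <>q is true at w1.

Yes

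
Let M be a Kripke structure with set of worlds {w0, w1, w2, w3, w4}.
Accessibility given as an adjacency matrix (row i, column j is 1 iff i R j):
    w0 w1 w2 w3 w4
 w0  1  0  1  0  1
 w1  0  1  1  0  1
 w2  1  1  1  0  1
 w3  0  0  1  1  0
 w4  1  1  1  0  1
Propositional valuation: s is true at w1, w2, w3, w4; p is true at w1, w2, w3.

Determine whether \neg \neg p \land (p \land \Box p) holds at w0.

At w0: \neg \neg p is false, p \land \Box p is false, so \neg \neg p \land (p \land \Box p) is false.
  At w0: p is false, \Box p is false, so p \land \Box p is false.
    At w0: \Box p requires p at every successor {w0, w2, w4}.
      p fails at w0, so \Box p is false at w0.

No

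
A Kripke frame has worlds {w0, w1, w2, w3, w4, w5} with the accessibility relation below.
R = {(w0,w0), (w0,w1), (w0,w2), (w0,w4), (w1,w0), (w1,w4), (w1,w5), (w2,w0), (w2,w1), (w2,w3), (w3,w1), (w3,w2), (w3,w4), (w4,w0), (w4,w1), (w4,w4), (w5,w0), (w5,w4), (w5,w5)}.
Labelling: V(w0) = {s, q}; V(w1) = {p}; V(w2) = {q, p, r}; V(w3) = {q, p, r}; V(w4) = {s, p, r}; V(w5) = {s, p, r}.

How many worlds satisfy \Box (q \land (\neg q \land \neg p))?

0

Let φ = \Box (q \land (\neg q \land \neg p)). Evaluate φ at each world:
  w0 (successors {w0, w1, w2, w4}): φ is false.
  w1 (successors {w0, w4, w5}): φ is false.
  w2 (successors {w0, w1, w3}): φ is false.
  w3 (successors {w1, w2, w4}): φ is false.
  w4 (successors {w0, w1, w4}): φ is false.
  w5 (successors {w0, w4, w5}): φ is false.
For instance, at w1:
  At w1: \Box (q \land (\neg q \land \neg p)) requires q \land (\neg q \land \neg p) at every successor {w0, w4, w5}.
    q \land (\neg q \land \neg p) fails at w0, so \Box (q \land (\neg q \land \neg p)) is false at w1.
Satisfying worlds: none.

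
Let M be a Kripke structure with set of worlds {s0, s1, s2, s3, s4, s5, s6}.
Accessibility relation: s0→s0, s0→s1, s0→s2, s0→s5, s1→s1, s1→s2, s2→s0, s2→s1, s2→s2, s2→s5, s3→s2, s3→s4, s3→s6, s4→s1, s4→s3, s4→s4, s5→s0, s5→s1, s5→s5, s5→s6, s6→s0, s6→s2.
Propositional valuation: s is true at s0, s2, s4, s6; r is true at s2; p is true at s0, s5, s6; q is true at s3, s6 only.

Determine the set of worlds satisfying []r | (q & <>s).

Let φ = []r | (q & <>s). Evaluate φ at each world:
  s0 (successors {s0, s1, s2, s5}): φ is false.
  s1 (successors {s1, s2}): φ is false.
  s2 (successors {s0, s1, s2, s5}): φ is false.
  s3 (successors {s2, s4, s6}): φ is true.
  s4 (successors {s1, s3, s4}): φ is false.
  s5 (successors {s0, s1, s5, s6}): φ is false.
  s6 (successors {s0, s2}): φ is true.
For instance, at s5:
  At s5: []r is false, q & <>s is false, so []r | (q & <>s) is false.
    At s5: []r requires r at every successor {s0, s1, s5, s6}.
      r fails at s0, so []r is false at s5.
    At s5: q is false, <>s is true, so q & <>s is false.
      At s5: <>s requires s at some successor in {s0, s1, s5, s6}.
        s holds at s0, so <>s is true at s5.
Satisfying worlds: {s3, s6}

s3, s6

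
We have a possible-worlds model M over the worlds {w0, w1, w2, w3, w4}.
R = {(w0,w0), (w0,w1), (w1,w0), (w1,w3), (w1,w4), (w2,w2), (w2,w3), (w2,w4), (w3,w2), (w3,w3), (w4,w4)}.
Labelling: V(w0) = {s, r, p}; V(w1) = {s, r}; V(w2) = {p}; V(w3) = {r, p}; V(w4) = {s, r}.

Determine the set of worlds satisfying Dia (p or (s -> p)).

w0, w1, w2, w3

Let φ = Dia (p or (s -> p)). Evaluate φ at each world:
  w0 (successors {w0, w1}): φ is true.
  w1 (successors {w0, w3, w4}): φ is true.
  w2 (successors {w2, w3, w4}): φ is true.
  w3 (successors {w2, w3}): φ is true.
  w4 (successors {w4}): φ is false.
For instance, at w3:
  At w3: Dia (p or (s -> p)) requires p or (s -> p) at some successor in {w2, w3}.
    p or (s -> p) holds at w2, so Dia (p or (s -> p)) is true at w3.
Satisfying worlds: {w0, w1, w2, w3}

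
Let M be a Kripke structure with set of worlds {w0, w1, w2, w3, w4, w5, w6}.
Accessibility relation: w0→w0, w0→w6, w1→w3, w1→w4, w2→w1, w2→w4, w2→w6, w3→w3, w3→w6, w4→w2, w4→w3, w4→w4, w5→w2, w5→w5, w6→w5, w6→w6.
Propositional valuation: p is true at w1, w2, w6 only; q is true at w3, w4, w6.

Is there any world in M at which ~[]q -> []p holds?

Yes

Let φ = ~[]q -> []p. Evaluate φ at each world:
  w0 (successors {w0, w6}): φ is false.
  w1 (successors {w3, w4}): φ is true.
  w2 (successors {w1, w4, w6}): φ is false.
  w3 (successors {w3, w6}): φ is true.
  w4 (successors {w2, w3, w4}): φ is false.
  w5 (successors {w2, w5}): φ is false.
  w6 (successors {w5, w6}): φ is false.
Detail at w1 (witness):
  At w1: ~[]q is false, []p is false, so ~[]q -> []p is true.
    At w1: []q is true, so ~[]q is false.
      At w1: []q requires q at every successor {w3, w4}.
        At w3: q is true.
        At w4: q is true.
      So []q is true at w1.
    At w1: []p requires p at every successor {w3, w4}.
      p fails at w3, so []p is false at w1.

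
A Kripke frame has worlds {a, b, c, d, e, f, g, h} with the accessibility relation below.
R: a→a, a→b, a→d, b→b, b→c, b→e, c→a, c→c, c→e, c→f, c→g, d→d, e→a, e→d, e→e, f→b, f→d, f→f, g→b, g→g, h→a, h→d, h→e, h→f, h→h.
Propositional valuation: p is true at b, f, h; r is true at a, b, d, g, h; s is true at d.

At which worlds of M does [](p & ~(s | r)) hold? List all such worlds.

none

Let φ = [](p & ~(s | r)). Evaluate φ at each world:
  a (successors {a, b, d}): φ is false.
  b (successors {b, c, e}): φ is false.
  c (successors {a, c, e, f, g}): φ is false.
  d (successors {d}): φ is false.
  e (successors {a, d, e}): φ is false.
  f (successors {b, d, f}): φ is false.
  g (successors {b, g}): φ is false.
  h (successors {a, d, e, f, h}): φ is false.
For instance, at d:
  At d: [](p & ~(s | r)) requires p & ~(s | r) at every successor {d}.
    p & ~(s | r) fails at d, so [](p & ~(s | r)) is false at d.
Satisfying worlds: none.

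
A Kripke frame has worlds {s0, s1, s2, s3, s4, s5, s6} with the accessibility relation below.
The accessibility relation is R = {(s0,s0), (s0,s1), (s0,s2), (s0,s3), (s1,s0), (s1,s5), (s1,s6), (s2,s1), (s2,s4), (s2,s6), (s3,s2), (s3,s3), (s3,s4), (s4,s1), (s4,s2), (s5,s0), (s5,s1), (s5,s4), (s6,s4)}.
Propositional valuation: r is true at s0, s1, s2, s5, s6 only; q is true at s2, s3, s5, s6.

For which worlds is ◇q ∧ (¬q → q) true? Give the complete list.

Let φ = ◇q ∧ (¬q → q). Evaluate φ at each world:
  s0 (successors {s0, s1, s2, s3}): φ is false.
  s1 (successors {s0, s5, s6}): φ is false.
  s2 (successors {s1, s4, s6}): φ is true.
  s3 (successors {s2, s3, s4}): φ is true.
  s4 (successors {s1, s2}): φ is false.
  s5 (successors {s0, s1, s4}): φ is false.
  s6 (successors {s4}): φ is false.
For instance, at s0:
  At s0: ◇q is true, ¬q → q is false, so ◇q ∧ (¬q → q) is false.
    At s0: ◇q requires q at some successor in {s0, s1, s2, s3}.
      q holds at s2, so ◇q is true at s0.
Satisfying worlds: {s2, s3}

s2, s3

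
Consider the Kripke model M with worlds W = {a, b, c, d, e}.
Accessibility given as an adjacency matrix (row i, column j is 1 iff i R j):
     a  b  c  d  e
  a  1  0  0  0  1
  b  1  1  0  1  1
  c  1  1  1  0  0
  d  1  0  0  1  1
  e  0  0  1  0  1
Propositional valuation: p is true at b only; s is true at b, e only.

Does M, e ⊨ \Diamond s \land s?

At e: \Diamond s is true, s is true, so \Diamond s \land s is true.
  At e: \Diamond s requires s at some successor in {c, e}.
    s holds at e, so \Diamond s is true at e.

Yes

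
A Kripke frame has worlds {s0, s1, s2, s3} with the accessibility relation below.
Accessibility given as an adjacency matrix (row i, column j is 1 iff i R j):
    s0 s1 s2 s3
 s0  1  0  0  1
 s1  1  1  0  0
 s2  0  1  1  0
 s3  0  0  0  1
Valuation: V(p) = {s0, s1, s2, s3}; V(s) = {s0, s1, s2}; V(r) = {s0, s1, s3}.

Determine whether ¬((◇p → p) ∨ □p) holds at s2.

Recall that □ψ holds at a world iff ψ holds at every accessible world, and ◇ψ holds iff ψ holds at some accessible world.
At s2: (◇p → p) ∨ □p is true, so ¬((◇p → p) ∨ □p) is false.
  At s2: ◇p → p is true, □p is true, so (◇p → p) ∨ □p is true.
    At s2: ◇p is true, p is true, so ◇p → p is true.
      At s2: ◇p requires p at some successor in {s1, s2}.
        p holds at s1, so ◇p is true at s2.
    At s2: □p requires p at every successor {s1, s2}.
      At s1: p is true.
      At s2: p is true.
    So □p is true at s2.

No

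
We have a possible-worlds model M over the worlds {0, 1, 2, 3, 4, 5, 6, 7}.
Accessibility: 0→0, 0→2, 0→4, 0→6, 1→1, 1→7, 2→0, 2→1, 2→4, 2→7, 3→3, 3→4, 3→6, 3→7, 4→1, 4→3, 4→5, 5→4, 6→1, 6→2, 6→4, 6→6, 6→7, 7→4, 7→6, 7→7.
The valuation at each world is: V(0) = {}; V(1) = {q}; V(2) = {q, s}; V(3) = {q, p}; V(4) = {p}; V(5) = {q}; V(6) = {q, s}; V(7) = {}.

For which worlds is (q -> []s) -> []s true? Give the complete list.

1, 2, 3, 5, 6

Recall that []ψ holds at a world iff ψ holds at every accessible world, and <>ψ holds iff ψ holds at some accessible world.
Let φ = (q -> []s) -> []s. Evaluate φ at each world:
  0 (successors {0, 2, 4, 6}): φ is false.
  1 (successors {1, 7}): φ is true.
  2 (successors {0, 1, 4, 7}): φ is true.
  3 (successors {3, 4, 6, 7}): φ is true.
  4 (successors {1, 3, 5}): φ is false.
  5 (successors {4}): φ is true.
  6 (successors {1, 2, 4, 6, 7}): φ is true.
  7 (successors {4, 6, 7}): φ is false.
For instance, at 1:
  At 1: q -> []s is false, []s is false, so (q -> []s) -> []s is true.
    At 1: q is true, []s is false, so q -> []s is false.
      At 1: []s requires s at every successor {1, 7}.
        s fails at 1, so []s is false at 1.
    At 1: []s requires s at every successor {1, 7}.
      s fails at 1, so []s is false at 1.
Satisfying worlds: {1, 2, 3, 5, 6}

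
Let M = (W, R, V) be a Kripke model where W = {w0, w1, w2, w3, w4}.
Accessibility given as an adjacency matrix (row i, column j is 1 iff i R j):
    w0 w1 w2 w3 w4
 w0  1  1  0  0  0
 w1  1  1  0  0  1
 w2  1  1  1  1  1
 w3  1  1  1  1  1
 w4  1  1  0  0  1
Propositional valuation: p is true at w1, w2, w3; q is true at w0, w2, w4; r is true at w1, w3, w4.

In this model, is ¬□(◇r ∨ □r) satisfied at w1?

No

At w1: □(◇r ∨ □r) is true, so ¬□(◇r ∨ □r) is false.
  At w1: □(◇r ∨ □r) requires ◇r ∨ □r at every successor {w0, w1, w4}.
      At w0: ◇r is true, □r is false, so ◇r ∨ □r is true.
      At w1: ◇r is true, □r is false, so ◇r ∨ □r is true.
      At w4: ◇r is true, □r is false, so ◇r ∨ □r is true.
  So □(◇r ∨ □r) is true at w1.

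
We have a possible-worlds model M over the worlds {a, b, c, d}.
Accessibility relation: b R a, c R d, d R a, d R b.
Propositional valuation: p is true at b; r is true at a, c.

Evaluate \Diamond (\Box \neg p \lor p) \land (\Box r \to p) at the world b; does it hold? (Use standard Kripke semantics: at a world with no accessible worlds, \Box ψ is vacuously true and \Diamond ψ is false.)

At b: \Diamond (\Box \neg p \lor p) is true, \Box r \to p is true, so \Diamond (\Box \neg p \lor p) \land (\Box r \to p) is true.
  At b: \Diamond (\Box \neg p \lor p) requires \Box \neg p \lor p at some successor in {a}.
    \Box \neg p \lor p holds at a, so \Diamond (\Box \neg p \lor p) is true at b.
      At a: \Box \neg p is true, p is false, so \Box \neg p \lor p is true.
  At b: \Box r is true, p is true, so \Box r \to p is true.
    At b: \Box r requires r at every successor {a}.
      At a: r is true.
    So \Box r is true at b.

Yes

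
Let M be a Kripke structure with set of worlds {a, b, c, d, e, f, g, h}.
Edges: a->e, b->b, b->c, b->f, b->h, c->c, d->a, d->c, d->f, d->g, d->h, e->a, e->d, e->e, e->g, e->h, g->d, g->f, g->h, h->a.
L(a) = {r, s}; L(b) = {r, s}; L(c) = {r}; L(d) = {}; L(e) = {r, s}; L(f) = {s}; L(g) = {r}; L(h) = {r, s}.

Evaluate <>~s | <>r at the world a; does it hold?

At a: <>~s is false, <>r is true, so <>~s | <>r is true.
  At a: <>~s requires ~s at some successor in {e}.
    At e: ~s is false.
  So <>~s is false at a.
  At a: <>r requires r at some successor in {e}.
    r holds at e, so <>r is true at a.

Yes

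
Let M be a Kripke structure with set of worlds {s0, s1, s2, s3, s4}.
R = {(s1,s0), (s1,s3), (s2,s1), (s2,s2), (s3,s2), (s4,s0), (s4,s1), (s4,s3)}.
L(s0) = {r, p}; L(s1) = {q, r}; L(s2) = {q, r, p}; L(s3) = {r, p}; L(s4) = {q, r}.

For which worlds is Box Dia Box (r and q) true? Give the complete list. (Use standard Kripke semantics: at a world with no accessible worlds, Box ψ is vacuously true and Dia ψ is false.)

Let φ = Box Dia Box (r and q). Evaluate φ at each world:
  s0 (successors ∅): φ is true.
  s1 (successors {s0, s3}): φ is false.
  s2 (successors {s1, s2}): φ is true.
  s3 (successors {s2}): φ is true.
  s4 (successors {s0, s1, s3}): φ is false.
For instance, at s4:
  At s4: Box Dia Box (r and q) requires Dia Box (r and q) at every successor {s0, s1, s3}.
    Dia Box (r and q) fails at s0, so Box Dia Box (r and q) is false at s4.
      At s0: no accessible worlds, so Dia Box (r and q) is false.
Satisfying worlds: {s0, s2, s3}

s0, s2, s3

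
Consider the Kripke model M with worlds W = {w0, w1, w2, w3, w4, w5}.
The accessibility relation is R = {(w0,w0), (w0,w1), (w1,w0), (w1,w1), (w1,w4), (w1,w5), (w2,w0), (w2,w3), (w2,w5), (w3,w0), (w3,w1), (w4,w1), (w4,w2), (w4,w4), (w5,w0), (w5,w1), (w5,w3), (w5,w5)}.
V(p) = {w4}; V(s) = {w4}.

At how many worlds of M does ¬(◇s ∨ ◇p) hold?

4

Let φ = ¬(◇s ∨ ◇p). Evaluate φ at each world:
  w0 (successors {w0, w1}): φ is true.
  w1 (successors {w0, w1, w4, w5}): φ is false.
  w2 (successors {w0, w3, w5}): φ is true.
  w3 (successors {w0, w1}): φ is true.
  w4 (successors {w1, w2, w4}): φ is false.
  w5 (successors {w0, w1, w3, w5}): φ is true.
For instance, at w2:
  At w2: ◇s ∨ ◇p is false, so ¬(◇s ∨ ◇p) is true.
    At w2: ◇s is false, ◇p is false, so ◇s ∨ ◇p is false.
      At w2: ◇s requires s at some successor in {w0, w3, w5}.
        At w0: s is false.
        At w3: s is false.
        At w5: s is false.
      So ◇s is false at w2.
      At w2: ◇p requires p at some successor in {w0, w3, w5}.
        At w0: p is false.
        At w3: p is false.
        At w5: p is false.
      So ◇p is false at w2.
Satisfying worlds: {w0, w2, w3, w5}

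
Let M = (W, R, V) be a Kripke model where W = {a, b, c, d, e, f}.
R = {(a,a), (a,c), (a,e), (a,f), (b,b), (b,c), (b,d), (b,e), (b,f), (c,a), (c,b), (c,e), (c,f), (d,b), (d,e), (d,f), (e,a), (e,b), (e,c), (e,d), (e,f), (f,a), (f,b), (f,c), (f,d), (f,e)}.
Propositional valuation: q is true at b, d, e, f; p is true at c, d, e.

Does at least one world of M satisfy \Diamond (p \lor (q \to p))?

Recall that \Diamond ψ holds at a world iff ψ holds at some accessible world.
Let φ = \Diamond (p \lor (q \to p)). Evaluate φ at each world:
  a (successors {a, c, e, f}): φ is true.
  b (successors {b, c, d, e, f}): φ is true.
  c (successors {a, b, e, f}): φ is true.
  d (successors {b, e, f}): φ is true.
  e (successors {a, b, c, d, f}): φ is true.
  f (successors {a, b, c, d, e}): φ is true.
Detail at a (witness):
  At a: \Diamond (p \lor (q \to p)) requires p \lor (q \to p) at some successor in {a, c, e, f}.
    p \lor (q \to p) holds at a, so \Diamond (p \lor (q \to p)) is true at a.

Yes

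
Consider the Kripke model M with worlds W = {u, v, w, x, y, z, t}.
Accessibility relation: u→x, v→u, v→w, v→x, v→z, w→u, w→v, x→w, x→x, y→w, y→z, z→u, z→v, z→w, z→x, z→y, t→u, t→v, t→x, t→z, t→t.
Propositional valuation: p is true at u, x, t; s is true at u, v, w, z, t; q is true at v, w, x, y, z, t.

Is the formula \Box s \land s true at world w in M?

At w: \Box s is true, s is true, so \Box s \land s is true.
  At w: \Box s requires s at every successor {u, v}.
    At u: s is true.
    At v: s is true.
  So \Box s is true at w.

Yes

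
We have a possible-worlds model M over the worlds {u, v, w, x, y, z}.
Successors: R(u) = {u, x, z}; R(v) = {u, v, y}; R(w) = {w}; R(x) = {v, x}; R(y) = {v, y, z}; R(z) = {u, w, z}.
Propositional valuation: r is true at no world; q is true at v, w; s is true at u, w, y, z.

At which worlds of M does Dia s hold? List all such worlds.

Let φ = Dia s. Evaluate φ at each world:
  u (successors {u, x, z}): φ is true.
  v (successors {u, v, y}): φ is true.
  w (successors {w}): φ is true.
  x (successors {v, x}): φ is false.
  y (successors {v, y, z}): φ is true.
  z (successors {u, w, z}): φ is true.
For instance, at u:
  At u: Dia s requires s at some successor in {u, x, z}.
    s holds at u, so Dia s is true at u.
Satisfying worlds: {u, v, w, y, z}

u, v, w, y, z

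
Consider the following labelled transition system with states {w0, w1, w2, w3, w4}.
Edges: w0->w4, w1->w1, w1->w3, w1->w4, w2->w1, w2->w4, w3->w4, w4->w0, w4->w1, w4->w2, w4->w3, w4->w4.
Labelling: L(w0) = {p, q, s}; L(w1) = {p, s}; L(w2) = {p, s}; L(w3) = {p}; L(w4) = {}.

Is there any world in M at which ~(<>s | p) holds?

Let φ = ~(<>s | p). Evaluate φ at each world:
  w0 (successors {w4}): φ is false.
  w1 (successors {w1, w3, w4}): φ is false.
  w2 (successors {w1, w4}): φ is false.
  w3 (successors {w4}): φ is false.
  w4 (successors {w0, w1, w2, w3, w4}): φ is false.
For instance, at w0:
  At w0: <>s | p is true, so ~(<>s | p) is false.
    At w0: <>s is false, p is true, so <>s | p is true.
      At w0: <>s requires s at some successor in {w4}.
        At w4: s is false.
      So <>s is false at w0.

No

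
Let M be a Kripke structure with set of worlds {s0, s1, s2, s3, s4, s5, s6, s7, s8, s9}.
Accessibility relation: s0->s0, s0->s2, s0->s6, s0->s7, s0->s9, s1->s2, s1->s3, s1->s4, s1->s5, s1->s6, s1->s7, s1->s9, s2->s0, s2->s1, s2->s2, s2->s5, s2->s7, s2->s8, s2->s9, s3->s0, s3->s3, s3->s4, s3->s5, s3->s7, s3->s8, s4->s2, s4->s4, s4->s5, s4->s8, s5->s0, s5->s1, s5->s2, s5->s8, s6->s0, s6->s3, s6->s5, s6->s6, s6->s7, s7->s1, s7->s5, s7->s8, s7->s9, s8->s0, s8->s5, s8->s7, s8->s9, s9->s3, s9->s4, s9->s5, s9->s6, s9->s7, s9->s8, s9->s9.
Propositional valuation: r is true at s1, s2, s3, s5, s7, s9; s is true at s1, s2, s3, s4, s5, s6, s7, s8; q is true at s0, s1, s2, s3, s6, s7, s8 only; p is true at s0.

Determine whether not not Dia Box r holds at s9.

Recall that Box ψ holds at a world iff ψ holds at every accessible world, and Dia ψ holds iff ψ holds at some accessible world.
At s9: not Dia Box r is true, so not not Dia Box r is false.
  At s9: Dia Box r is false, so not Dia Box r is true.
    At s9: Dia Box r requires Box r at some successor in {s3, s4, s5, s6, s7, s8, s9}.
      At s3: Box r is false.
      At s4: Box r is false.
      At s5: Box r is false.
      At s6: Box r is false.
      At s7: Box r is false.
      At s8: Box r is false.
      At s9: Box r is false.
    So Dia Box r is false at s9.

No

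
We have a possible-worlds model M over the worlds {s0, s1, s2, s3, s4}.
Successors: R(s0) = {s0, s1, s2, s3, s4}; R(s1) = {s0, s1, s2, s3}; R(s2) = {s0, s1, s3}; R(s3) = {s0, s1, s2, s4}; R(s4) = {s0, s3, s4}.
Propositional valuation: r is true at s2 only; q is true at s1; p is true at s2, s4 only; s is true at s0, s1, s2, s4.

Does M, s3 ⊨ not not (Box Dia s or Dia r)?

Yes

At s3: not (Box Dia s or Dia r) is false, so not not (Box Dia s or Dia r) is true.
  At s3: Box Dia s or Dia r is true, so not (Box Dia s or Dia r) is false.
    At s3: Box Dia s is true, Dia r is true, so Box Dia s or Dia r is true.
      At s3: Box Dia s requires Dia s at every successor {s0, s1, s2, s4}.
        At s0: Dia s is true.
        At s1: Dia s is true.
        At s2: Dia s is true.
        At s4: Dia s is true.
      So Box Dia s is true at s3.
      At s3: Dia r requires r at some successor in {s0, s1, s2, s4}.
        r holds at s2, so Dia r is true at s3.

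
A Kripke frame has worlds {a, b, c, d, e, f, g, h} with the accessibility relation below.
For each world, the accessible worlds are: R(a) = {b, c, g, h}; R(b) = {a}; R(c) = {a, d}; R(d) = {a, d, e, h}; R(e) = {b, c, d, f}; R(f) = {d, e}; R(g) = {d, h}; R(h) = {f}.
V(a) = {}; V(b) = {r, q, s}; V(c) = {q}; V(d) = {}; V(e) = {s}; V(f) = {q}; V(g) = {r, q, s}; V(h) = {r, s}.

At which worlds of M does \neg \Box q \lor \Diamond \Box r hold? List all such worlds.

Let φ = \neg \Box q \lor \Diamond \Box r. Evaluate φ at each world:
  a (successors {b, c, g, h}): φ is true.
  b (successors {a}): φ is true.
  c (successors {a, d}): φ is true.
  d (successors {a, d, e, h}): φ is true.
  e (successors {b, c, d, f}): φ is true.
  f (successors {d, e}): φ is true.
  g (successors {d, h}): φ is true.
  h (successors {f}): φ is false.
For instance, at e:
  At e: \neg \Box q is true, \Diamond \Box r is false, so \neg \Box q \lor \Diamond \Box r is true.
    At e: \Box q is false, so \neg \Box q is true.
      At e: \Box q requires q at every successor {b, c, d, f}.
        q fails at d, so \Box q is false at e.
    At e: \Diamond \Box r requires \Box r at some successor in {b, c, d, f}.
      At b: \Box r is false.
      At c: \Box r is false.
      At d: \Box r is false.
      At f: \Box r is false.
    So \Diamond \Box r is false at e.
Satisfying worlds: {a, b, c, d, e, f, g}

a, b, c, d, e, f, g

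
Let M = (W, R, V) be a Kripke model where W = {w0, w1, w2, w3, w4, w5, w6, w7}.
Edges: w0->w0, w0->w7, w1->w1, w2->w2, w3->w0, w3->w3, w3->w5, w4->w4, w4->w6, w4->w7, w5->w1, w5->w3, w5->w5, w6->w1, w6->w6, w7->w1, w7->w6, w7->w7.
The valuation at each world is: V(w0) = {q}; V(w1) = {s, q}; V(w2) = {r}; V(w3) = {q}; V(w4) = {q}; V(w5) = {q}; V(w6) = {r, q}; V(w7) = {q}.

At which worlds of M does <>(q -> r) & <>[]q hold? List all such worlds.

w4, w6, w7

Let φ = <>(q -> r) & <>[]q. Evaluate φ at each world:
  w0 (successors {w0, w7}): φ is false.
  w1 (successors {w1}): φ is false.
  w2 (successors {w2}): φ is false.
  w3 (successors {w0, w3, w5}): φ is false.
  w4 (successors {w4, w6, w7}): φ is true.
  w5 (successors {w1, w3, w5}): φ is false.
  w6 (successors {w1, w6}): φ is true.
  w7 (successors {w1, w6, w7}): φ is true.
For instance, at w5:
  At w5: <>(q -> r) is false, <>[]q is true, so <>(q -> r) & <>[]q is false.
    At w5: <>(q -> r) requires q -> r at some successor in {w1, w3, w5}.
      At w1: q -> r is false.
      At w3: q -> r is false.
      At w5: q -> r is false.
    So <>(q -> r) is false at w5.
    At w5: <>[]q requires []q at some successor in {w1, w3, w5}.
      []q holds at w1, so <>[]q is true at w5.
Satisfying worlds: {w4, w6, w7}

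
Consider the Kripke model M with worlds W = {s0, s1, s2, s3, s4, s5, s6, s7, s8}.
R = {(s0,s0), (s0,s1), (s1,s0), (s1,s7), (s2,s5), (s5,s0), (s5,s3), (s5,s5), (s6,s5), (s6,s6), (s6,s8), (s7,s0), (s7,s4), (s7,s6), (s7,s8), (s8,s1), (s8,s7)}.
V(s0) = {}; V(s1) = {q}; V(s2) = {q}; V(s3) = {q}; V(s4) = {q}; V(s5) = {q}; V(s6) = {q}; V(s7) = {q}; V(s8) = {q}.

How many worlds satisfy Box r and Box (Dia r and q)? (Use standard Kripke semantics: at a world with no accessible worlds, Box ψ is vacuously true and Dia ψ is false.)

Recall that Box ψ holds at a world iff ψ holds at every accessible world, and Dia ψ holds iff ψ holds at some accessible world.
Let φ = Box r and Box (Dia r and q). Evaluate φ at each world:
  s0 (successors {s0, s1}): φ is false.
  s1 (successors {s0, s7}): φ is false.
  s2 (successors {s5}): φ is false.
  s3 (successors ∅): φ is true.
  s4 (successors ∅): φ is true.
  s5 (successors {s0, s3, s5}): φ is false.
  s6 (successors {s5, s6, s8}): φ is false.
  s7 (successors {s0, s4, s6, s8}): φ is false.
  s8 (successors {s1, s7}): φ is false.
For instance, at s6:
  At s6: Box r is false, Box (Dia r and q) is false, so Box r and Box (Dia r and q) is false.
    At s6: Box r requires r at every successor {s5, s6, s8}.
      r fails at s5, so Box r is false at s6.
    At s6: Box (Dia r and q) requires Dia r and q at every successor {s5, s6, s8}.
      Dia r and q fails at s5, so Box (Dia r and q) is false at s6.
Satisfying worlds: {s3, s4}

2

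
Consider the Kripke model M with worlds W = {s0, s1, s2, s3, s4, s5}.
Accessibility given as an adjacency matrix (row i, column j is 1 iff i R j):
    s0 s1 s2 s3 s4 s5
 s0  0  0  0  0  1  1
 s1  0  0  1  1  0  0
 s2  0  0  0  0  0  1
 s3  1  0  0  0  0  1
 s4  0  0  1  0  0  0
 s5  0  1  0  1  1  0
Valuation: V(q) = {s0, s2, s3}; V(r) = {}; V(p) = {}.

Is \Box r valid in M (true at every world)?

No

Let φ = \Box r. Evaluate φ at each world:
  s0 (successors {s4, s5}): φ is false.
  s1 (successors {s2, s3}): φ is false.
  s2 (successors {s5}): φ is false.
  s3 (successors {s0, s5}): φ is false.
  s4 (successors {s2}): φ is false.
  s5 (successors {s1, s3, s4}): φ is false.
Detail at s0 (counterexample):
  At s0: \Box r requires r at every successor {s4, s5}.
    r fails at s4, so \Box r is false at s0.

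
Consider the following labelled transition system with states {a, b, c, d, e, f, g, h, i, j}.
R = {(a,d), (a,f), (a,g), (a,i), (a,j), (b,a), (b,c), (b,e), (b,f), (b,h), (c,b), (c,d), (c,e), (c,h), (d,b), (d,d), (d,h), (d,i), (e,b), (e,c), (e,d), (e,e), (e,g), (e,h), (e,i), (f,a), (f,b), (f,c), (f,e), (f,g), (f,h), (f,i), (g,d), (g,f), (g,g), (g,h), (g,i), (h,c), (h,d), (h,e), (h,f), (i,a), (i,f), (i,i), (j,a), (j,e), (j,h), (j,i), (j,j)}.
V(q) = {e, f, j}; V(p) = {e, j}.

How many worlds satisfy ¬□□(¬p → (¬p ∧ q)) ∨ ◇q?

10

Let φ = ¬□□(¬p → (¬p ∧ q)) ∨ ◇q. Evaluate φ at each world:
  a (successors {d, f, g, i, j}): φ is true.
  b (successors {a, c, e, f, h}): φ is true.
  c (successors {b, d, e, h}): φ is true.
  d (successors {b, d, h, i}): φ is true.
  e (successors {b, c, d, e, g, h, i}): φ is true.
  f (successors {a, b, c, e, g, h, i}): φ is true.
  g (successors {d, f, g, h, i}): φ is true.
  h (successors {c, d, e, f}): φ is true.
  i (successors {a, f, i}): φ is true.
  j (successors {a, e, h, i, j}): φ is true.
For instance, at j:
  At j: ¬□□(¬p → (¬p ∧ q)) is true, ◇q is true, so ¬□□(¬p → (¬p ∧ q)) ∨ ◇q is true.
    At j: □□(¬p → (¬p ∧ q)) is false, so ¬□□(¬p → (¬p ∧ q)) is true.
      At j: □□(¬p → (¬p ∧ q)) requires □(¬p → (¬p ∧ q)) at every successor {a, e, h, i, j}.
        □(¬p → (¬p ∧ q)) fails at a, so □□(¬p → (¬p ∧ q)) is false at j.
    At j: ◇q requires q at some successor in {a, e, h, i, j}.
      q holds at e, so ◇q is true at j.
Satisfying worlds: {a, b, c, d, e, f, g, h, i, j}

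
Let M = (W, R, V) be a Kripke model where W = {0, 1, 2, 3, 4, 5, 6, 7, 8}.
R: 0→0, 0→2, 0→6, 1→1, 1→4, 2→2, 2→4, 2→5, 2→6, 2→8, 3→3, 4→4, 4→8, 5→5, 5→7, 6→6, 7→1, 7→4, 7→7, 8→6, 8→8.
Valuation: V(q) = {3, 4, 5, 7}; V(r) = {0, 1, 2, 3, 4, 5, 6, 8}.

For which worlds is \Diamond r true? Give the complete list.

Recall that \Diamond ψ holds at a world iff ψ holds at some accessible world.
Let φ = \Diamond r. Evaluate φ at each world:
  0 (successors {0, 2, 6}): φ is true.
  1 (successors {1, 4}): φ is true.
  2 (successors {2, 4, 5, 6, 8}): φ is true.
  3 (successors {3}): φ is true.
  4 (successors {4, 8}): φ is true.
  5 (successors {5, 7}): φ is true.
  6 (successors {6}): φ is true.
  7 (successors {1, 4, 7}): φ is true.
  8 (successors {6, 8}): φ is true.
For instance, at 0:
  At 0: \Diamond r requires r at some successor in {0, 2, 6}.
    r holds at 0, so \Diamond r is true at 0.
Satisfying worlds: {0, 1, 2, 3, 4, 5, 6, 7, 8}

0, 1, 2, 3, 4, 5, 6, 7, 8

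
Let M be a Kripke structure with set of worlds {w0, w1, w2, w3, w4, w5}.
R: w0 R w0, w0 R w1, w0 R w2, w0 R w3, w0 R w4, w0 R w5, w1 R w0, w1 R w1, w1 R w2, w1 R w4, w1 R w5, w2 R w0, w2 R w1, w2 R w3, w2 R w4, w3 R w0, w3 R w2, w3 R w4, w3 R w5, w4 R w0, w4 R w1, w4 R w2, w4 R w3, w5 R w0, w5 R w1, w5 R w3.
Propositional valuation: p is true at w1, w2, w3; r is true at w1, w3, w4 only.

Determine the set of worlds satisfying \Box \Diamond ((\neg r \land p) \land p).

Let φ = \Box \Diamond ((\neg r \land p) \land p). Evaluate φ at each world:
  w0 (successors {w0, w1, w2, w3, w4, w5}): φ is false.
  w1 (successors {w0, w1, w2, w4, w5}): φ is false.
  w2 (successors {w0, w1, w3, w4}): φ is true.
  w3 (successors {w0, w2, w4, w5}): φ is false.
  w4 (successors {w0, w1, w2, w3}): φ is false.
  w5 (successors {w0, w1, w3}): φ is true.
For instance, at w1:
  At w1: \Box \Diamond ((\neg r \land p) \land p) requires \Diamond ((\neg r \land p) \land p) at every successor {w0, w1, w2, w4, w5}.
    \Diamond ((\neg r \land p) \land p) fails at w2, so \Box \Diamond ((\neg r \land p) \land p) is false at w1.
      At w2: \Diamond ((\neg r \land p) \land p) requires (\neg r \land p) \land p at some successor in {w0, w1, w3, w4}.
        At w0: (\neg r \land p) \land p is false.
        At w1: (\neg r \land p) \land p is false.
        At w3: (\neg r \land p) \land p is false.
        At w4: (\neg r \land p) \land p is false.
      So \Diamond ((\neg r \land p) \land p) is false at w2.
Satisfying worlds: {w2, w5}

w2, w5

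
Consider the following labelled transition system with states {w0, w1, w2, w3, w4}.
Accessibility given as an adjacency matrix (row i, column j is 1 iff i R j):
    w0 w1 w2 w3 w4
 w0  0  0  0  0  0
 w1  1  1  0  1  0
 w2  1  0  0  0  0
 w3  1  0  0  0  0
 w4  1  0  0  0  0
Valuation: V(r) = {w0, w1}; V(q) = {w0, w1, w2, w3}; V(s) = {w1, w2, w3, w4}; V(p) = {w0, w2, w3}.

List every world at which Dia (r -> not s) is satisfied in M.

Let φ = Dia (r -> not s). Evaluate φ at each world:
  w0 (successors ∅): φ is false.
  w1 (successors {w0, w1, w3}): φ is true.
  w2 (successors {w0}): φ is true.
  w3 (successors {w0}): φ is true.
  w4 (successors {w0}): φ is true.
For instance, at w4:
  At w4: Dia (r -> not s) requires r -> not s at some successor in {w0}.
    r -> not s holds at w0, so Dia (r -> not s) is true at w4.
Satisfying worlds: {w1, w2, w3, w4}

w1, w2, w3, w4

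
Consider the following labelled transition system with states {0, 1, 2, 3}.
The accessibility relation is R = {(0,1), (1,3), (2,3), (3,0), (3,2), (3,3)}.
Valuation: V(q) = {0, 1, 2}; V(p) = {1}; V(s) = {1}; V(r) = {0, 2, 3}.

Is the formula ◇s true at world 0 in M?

Recall that ◇ψ holds at a world iff ψ holds at some accessible world.
At 0: ◇s requires s at some successor in {1}.
  s holds at 1, so ◇s is true at 0.

Yes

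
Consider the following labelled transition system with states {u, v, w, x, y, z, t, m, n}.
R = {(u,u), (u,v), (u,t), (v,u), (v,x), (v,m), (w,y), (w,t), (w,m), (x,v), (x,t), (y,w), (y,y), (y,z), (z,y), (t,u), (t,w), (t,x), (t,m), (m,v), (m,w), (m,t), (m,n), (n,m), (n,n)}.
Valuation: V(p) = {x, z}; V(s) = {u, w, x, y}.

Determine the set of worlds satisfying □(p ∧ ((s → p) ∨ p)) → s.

u, v, w, x, y, z, t, m, n

Let φ = □(p ∧ ((s → p) ∨ p)) → s. Evaluate φ at each world:
  u (successors {u, v, t}): φ is true.
  v (successors {u, x, m}): φ is true.
  w (successors {y, t, m}): φ is true.
  x (successors {v, t}): φ is true.
  y (successors {w, y, z}): φ is true.
  z (successors {y}): φ is true.
  t (successors {u, w, x, m}): φ is true.
  m (successors {v, w, t, n}): φ is true.
  n (successors {m, n}): φ is true.
For instance, at m:
  At m: □(p ∧ ((s → p) ∨ p)) is false, s is false, so □(p ∧ ((s → p) ∨ p)) → s is true.
    At m: □(p ∧ ((s → p) ∨ p)) requires p ∧ ((s → p) ∨ p) at every successor {v, w, t, n}.
      p ∧ ((s → p) ∨ p) fails at v, so □(p ∧ ((s → p) ∨ p)) is false at m.
Satisfying worlds: {u, v, w, x, y, z, t, m, n}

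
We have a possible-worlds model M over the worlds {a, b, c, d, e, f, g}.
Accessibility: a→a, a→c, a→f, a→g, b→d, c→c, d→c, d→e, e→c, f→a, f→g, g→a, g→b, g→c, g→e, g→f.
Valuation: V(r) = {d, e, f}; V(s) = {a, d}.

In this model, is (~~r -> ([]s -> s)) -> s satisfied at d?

Recall that []ψ holds at a world iff ψ holds at every accessible world, and <>ψ holds iff ψ holds at some accessible world.
At d: ~~r -> ([]s -> s) is true, s is true, so (~~r -> ([]s -> s)) -> s is true.
  At d: ~~r is true, []s -> s is true, so ~~r -> ([]s -> s) is true.
    At d: []s is false, s is true, so []s -> s is true.
      At d: []s requires s at every successor {c, e}.
        s fails at c, so []s is false at d.

Yes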